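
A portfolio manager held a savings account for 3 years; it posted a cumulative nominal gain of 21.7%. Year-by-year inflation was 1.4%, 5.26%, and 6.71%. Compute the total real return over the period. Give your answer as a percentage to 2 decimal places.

Cumulative inflation factor: 1.014 × 1.0526 × 1.0671 ≈ 1.13895.
Nominal growth factor: 1.21700. Real growth factor = 1.21700 / 1.13895 ≈ 1.06852.
Total real return ≈ 6.8524%.

6.85%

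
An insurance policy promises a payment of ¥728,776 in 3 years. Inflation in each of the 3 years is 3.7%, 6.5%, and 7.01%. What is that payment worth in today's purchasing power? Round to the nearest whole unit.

¥616,654

Price-level factor over 3 years: 1.037 × 1.065 × 1.0701 = 1.1818237905.
Purchasing power today: ¥728,776 divided by that factor.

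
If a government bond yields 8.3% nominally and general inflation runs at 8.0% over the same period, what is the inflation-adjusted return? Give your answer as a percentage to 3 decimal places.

0.278%

Real return via the Fisher equation: (1 + 8.3%)/(1 + 8.0%) − 1 = 1.083/1.080 − 1 ≈ 0.00278.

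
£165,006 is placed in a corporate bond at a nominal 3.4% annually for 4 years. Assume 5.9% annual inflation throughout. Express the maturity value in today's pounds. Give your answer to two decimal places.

£149,967.81

Nominal value at maturity: £165,006 × (1 + 3.4%)^4 ≈ £188,617.46.
Price-level factor over 4 years: (1 + 5.9%)^4 ≈ 1.2577196334.
Dividing the nominal maturity value by the price-level factor gives the value in today's money.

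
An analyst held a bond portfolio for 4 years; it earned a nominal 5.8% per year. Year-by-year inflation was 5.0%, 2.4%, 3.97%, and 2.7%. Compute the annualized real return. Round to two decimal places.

2.21%

Cumulative inflation factor: 1.050 × 1.024 × 1.0397 × 1.027 ≈ 1.14807.
Nominal growth factor: 1.25298. Real growth factor = 1.25298 / 1.14807 ≈ 1.09138.
Annualized: 1.09138^(1/4) − 1 ≈ 0.02210.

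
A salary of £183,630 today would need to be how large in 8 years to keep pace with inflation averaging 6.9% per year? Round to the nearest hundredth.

Cumulative price-level factor: (1+6.9%)^8 ≈ 1.7053818700.
Multiplying £183,630 by the price-level factor gives the future nominal sum.

£313,159.27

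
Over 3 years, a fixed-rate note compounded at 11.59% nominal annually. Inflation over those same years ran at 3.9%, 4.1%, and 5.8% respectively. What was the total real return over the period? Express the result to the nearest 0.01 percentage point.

Cumulative inflation factor: 1.039 × 1.041 × 1.058 ≈ 1.14433.
Nominal growth factor: 1.38956. Real growth factor = 1.38956 / 1.14433 ≈ 1.21429.
Total real return ≈ 21.4294%.

21.43%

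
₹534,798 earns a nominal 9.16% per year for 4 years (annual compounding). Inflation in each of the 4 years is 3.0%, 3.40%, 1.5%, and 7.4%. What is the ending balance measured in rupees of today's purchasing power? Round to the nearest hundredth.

Nominal value at maturity: ₹534,798 × (1 + 9.16%)^4 ≈ ₹759,353.30.
Price-level factor over 4 years: 1.030 × 1.0340 × 1.015 × 1.074 = 1.1609889522.
The maturity value deflated by that factor is the answer in today's purchasing power.

₹654,057.30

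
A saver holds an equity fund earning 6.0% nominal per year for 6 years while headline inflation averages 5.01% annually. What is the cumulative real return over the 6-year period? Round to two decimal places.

The annual real rate is (1+6.0%)/(1+5.01%) − 1 = 0.9428%.
Compounded over 6 years: (1 + 0.009428)^6 − 1 ≈ 0.05792.

5.79%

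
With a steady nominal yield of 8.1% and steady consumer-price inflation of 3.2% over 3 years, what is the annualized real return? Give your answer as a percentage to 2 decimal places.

With constant rates the annual real return is the same each year: (1+8.1%)/(1+3.2%) − 1 = 0.04748.

4.75%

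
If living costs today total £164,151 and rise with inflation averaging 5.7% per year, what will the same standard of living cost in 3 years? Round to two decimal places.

£193,851.20

Cumulative price-level factor: (1+5.7%)^3 = 1.180932193.
Multiplying £164,151 by the price-level factor gives the future nominal sum.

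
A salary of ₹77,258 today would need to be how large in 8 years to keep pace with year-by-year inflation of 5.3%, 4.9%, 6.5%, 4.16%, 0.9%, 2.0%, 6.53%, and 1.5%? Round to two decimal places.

₹105,348.22

Cumulative price-level factor: 1.053 × 1.049 × 1.065 × 1.0416 × 1.009 × 1.020 × 1.0653 × 1.015 ≈ 1.3635898054.
The nominal amount required is ₹77,258 scaled up by that factor.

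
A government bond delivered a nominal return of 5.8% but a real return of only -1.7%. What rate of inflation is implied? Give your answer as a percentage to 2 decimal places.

From (1+r_nom) = (1+r_real)(1+π), we get 1+π = (1 + 5.8%)/(1 − 1.7%) = 1.058/0.983 ≈ 1.07630.
So π ≈ 7.6297%.

7.63%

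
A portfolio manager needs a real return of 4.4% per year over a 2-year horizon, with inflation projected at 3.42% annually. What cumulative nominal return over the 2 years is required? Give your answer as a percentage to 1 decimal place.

16.6%

Required annual nominal rate: (1+4.4%)(1+3.42%) − 1 = 7.97048%.
Cumulative over 2 years: (1 + 0.0797048)^2 − 1 ≈ 0.16576.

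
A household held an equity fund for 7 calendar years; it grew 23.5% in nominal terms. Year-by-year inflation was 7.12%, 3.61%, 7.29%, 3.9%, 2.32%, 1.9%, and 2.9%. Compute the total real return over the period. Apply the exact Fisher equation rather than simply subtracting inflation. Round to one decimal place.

Cumulative inflation factor: 1.0712 × 1.0361 × 1.0729 × 1.039 × 1.0232 × 1.019 × 1.029 ≈ 1.32739.
Nominal growth factor: 1.23500. Real growth factor = 1.23500 / 1.32739 ≈ 0.93040.
Total real return ≈ -6.9600%.

-7.0%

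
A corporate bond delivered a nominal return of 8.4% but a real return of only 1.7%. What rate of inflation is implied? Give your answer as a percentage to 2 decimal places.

From (1+r_nom) = (1+r_real)(1+π), we get 1+π = (1 + 8.4%)/(1 + 1.7%) = 1.084/1.017 ≈ 1.06588.
So π ≈ 6.5880%.

6.59%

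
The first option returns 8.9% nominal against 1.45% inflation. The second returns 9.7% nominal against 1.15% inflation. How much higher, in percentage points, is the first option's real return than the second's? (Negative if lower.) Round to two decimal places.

-1.11

The first option real return: 1.089/1.0145 − 1 = 7.344%.
The second real return: 1.097/1.0115 − 1 = 8.453%.
Difference: 7.344 − 8.453 = -1.109 pp.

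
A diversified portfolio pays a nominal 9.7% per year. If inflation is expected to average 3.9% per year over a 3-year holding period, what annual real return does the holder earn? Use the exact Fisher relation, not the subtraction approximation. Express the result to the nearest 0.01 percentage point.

With constant rates the annual real return is the same each year: (1+9.7%)/(1+3.9%) − 1 = 0.05582.

5.58%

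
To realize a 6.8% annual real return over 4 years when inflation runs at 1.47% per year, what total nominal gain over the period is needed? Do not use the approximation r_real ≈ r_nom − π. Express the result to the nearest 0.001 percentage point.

Required annual nominal rate: (1+6.8%)(1+1.47%) − 1 = 8.36996%.
Cumulative over 4 years: (1 + 0.0836996)^4 − 1 ≈ 0.37923.

37.923%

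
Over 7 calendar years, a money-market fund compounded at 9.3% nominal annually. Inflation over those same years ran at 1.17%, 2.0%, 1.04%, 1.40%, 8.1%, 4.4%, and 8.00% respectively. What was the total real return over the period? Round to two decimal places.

Cumulative inflation factor: 1.0117 × 1.020 × 1.0104 × 1.0140 × 1.081 × 1.044 × 1.0800 ≈ 1.28864.
Nominal growth factor: 1.86355. Real growth factor = 1.86355 / 1.28864 ≈ 1.44613.
Total real return ≈ 44.6132%.

44.61%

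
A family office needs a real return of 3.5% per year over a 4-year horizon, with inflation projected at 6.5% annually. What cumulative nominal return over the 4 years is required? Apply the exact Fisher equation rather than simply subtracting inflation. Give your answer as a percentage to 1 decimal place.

Required annual nominal rate: (1+3.5%)(1+6.5%) − 1 = 10.2275%.
Cumulative over 4 years: (1 + 0.102275)^4 − 1 ≈ 0.47625.

47.6%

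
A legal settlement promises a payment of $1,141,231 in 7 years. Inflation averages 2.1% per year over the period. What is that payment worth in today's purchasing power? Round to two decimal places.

Price-level factor over 7 years: (1 + 2.1%)^7 ≈ 1.1565920282.
Purchasing power today: $1,141,231 divided by that factor.

$986,718.72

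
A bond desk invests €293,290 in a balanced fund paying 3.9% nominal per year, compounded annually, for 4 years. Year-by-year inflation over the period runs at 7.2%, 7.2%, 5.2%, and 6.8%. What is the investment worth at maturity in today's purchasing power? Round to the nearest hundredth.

€264,717.64

Nominal value at maturity: €293,290 × (1 + 3.9%)^4 ≈ €341,790.07.
Price-level factor over 4 years: 1.072 × 1.072 × 1.052 × 1.068 ≈ 1.2911495946.
The maturity value deflated by that factor is the answer in today's purchasing power.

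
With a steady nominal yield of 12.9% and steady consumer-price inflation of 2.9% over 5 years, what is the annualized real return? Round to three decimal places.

With constant rates the annual real return is the same each year: (1+12.9%)/(1+2.9%) − 1 = 0.09718.

9.718%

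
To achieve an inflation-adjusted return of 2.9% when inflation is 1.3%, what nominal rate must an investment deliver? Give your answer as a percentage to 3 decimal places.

By the Fisher equation, 1 + r_nom = (1 + 2.9%)(1 + 1.3%) = 1.029 × 1.013 = 1.042377.
So r_nom = 4.2377%.

4.238%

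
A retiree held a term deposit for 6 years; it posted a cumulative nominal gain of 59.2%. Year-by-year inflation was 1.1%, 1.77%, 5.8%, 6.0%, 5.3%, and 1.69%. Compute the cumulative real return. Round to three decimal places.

Cumulative inflation factor: 1.011 × 1.0177 × 1.058 × 1.060 × 1.053 × 1.0169 ≈ 1.23557.
Nominal growth factor: 1.59200. Real growth factor = 1.59200 / 1.23557 ≈ 1.28847.
Total real return ≈ 28.8469%.

28.847%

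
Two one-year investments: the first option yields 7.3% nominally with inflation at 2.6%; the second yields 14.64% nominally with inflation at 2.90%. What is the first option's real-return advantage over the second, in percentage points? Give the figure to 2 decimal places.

The first option real return: 1.073/1.026 − 1 = 4.581%.
The second real return: 1.1464/1.0290 − 1 = 11.409%.
Difference: 4.581 − 11.409 = -6.828 pp.

-6.83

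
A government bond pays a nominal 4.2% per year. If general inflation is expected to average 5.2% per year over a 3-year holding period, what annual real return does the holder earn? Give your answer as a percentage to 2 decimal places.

With constant rates the annual real return is the same each year: (1+4.2%)/(1+5.2%) − 1 = -0.00951.

-0.95%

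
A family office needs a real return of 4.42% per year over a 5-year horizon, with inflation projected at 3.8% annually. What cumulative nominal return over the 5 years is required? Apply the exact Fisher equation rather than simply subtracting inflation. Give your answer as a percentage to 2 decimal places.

Required annual nominal rate: (1+4.42%)(1+3.8%) − 1 = 8.38796%.
Cumulative over 5 years: (1 + 0.0838796)^5 − 1 ≈ 0.49591.

49.59%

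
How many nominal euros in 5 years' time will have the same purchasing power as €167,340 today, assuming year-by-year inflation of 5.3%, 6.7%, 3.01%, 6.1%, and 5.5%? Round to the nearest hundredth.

€216,790.27

Cumulative price-level factor: 1.053 × 1.067 × 1.0301 × 1.061 × 1.055 ≈ 1.2955077677.
Multiplying €167,340 by the price-level factor gives the future nominal sum.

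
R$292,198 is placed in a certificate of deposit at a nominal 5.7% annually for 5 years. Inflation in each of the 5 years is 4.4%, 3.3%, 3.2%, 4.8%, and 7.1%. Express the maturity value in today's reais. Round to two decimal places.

R$308,617.75

Nominal value at maturity: R$292,198 × (1 + 5.7%)^5 ≈ R$385,524.67.
Price-level factor over 5 years: 1.044 × 1.033 × 1.032 × 1.048 × 1.071 ≈ 1.2491979733.
Dividing the nominal maturity value by the price-level factor gives the value in today's money.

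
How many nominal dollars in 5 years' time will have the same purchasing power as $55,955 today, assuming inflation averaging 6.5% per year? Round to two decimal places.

Cumulative price-level factor: (1+6.5%)^5 ≈ 1.3700866634.
Multiplying $55,955 by the price-level factor gives the future nominal sum.

$76,663.20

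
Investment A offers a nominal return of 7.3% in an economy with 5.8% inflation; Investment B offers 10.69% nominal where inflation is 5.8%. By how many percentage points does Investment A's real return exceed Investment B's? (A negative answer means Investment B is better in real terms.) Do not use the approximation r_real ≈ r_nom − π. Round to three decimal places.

-3.204

Investment A real return: 1.073/1.058 − 1 = 1.4178%.
Investment B real return: 1.1069/1.058 − 1 = 4.6219%.
Difference: 1.4178 − 4.6219 = -3.2041 pp.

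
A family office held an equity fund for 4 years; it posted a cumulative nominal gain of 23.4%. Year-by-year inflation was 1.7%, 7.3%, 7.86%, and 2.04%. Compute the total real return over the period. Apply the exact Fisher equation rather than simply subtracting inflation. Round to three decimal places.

2.746%

Cumulative inflation factor: 1.017 × 1.073 × 1.0786 × 1.0204 ≈ 1.20102.
Nominal growth factor: 1.23400. Real growth factor = 1.23400 / 1.20102 ≈ 1.02746.
Total real return ≈ 2.7457%.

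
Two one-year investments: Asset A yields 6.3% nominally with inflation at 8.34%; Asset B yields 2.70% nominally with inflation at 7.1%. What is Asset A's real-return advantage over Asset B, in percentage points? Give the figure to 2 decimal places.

Asset A real return: 1.063/1.0834 − 1 = -1.883%.
Asset B real return: 1.0270/1.071 − 1 = -4.108%.
Difference: -1.883 − (-4.108) = 2.225 pp.

2.23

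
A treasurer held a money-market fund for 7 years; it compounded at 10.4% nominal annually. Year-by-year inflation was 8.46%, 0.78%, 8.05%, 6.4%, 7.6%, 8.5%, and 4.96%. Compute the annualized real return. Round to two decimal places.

Cumulative inflation factor: 1.0846 × 1.0078 × 1.0805 × 1.064 × 1.076 × 1.085 × 1.0496 ≈ 1.53984.
Nominal growth factor: 1.99887. Real growth factor = 1.99887 / 1.53984 ≈ 1.29810.
Annualized: 1.29810^(1/7) − 1 ≈ 0.03797.

3.80%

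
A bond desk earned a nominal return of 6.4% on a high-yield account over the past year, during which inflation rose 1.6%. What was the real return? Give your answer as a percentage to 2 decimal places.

Real return via the Fisher equation: (1 + 6.4%)/(1 + 1.6%) − 1 = 1.064/1.016 − 1 ≈ 0.04724.

4.72%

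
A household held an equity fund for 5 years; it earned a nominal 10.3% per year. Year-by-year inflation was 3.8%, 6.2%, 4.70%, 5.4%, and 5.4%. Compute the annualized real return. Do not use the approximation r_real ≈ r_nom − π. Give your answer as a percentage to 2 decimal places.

Cumulative inflation factor: 1.038 × 1.062 × 1.0470 × 1.054 × 1.054 ≈ 1.28218.
Nominal growth factor: 1.63259. Real growth factor = 1.63259 / 1.28218 ≈ 1.27329.
Annualized: 1.27329^(1/5) − 1 ≈ 0.04951.

4.95%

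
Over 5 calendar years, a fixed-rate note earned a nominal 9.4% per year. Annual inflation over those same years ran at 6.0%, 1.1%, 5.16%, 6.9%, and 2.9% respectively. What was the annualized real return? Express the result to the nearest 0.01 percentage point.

Cumulative inflation factor: 1.060 × 1.011 × 1.0516 × 1.069 × 1.029 ≈ 1.23965.
Nominal growth factor: 1.56706. Real growth factor = 1.56706 / 1.23965 ≈ 1.26411.
Annualized: 1.26411^(1/5) − 1 ≈ 0.04799.

4.80%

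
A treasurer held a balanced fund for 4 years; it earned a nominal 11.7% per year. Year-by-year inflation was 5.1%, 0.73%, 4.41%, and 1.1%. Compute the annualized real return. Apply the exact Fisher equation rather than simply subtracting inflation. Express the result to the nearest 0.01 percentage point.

Cumulative inflation factor: 1.051 × 1.0073 × 1.0441 × 1.011 ≈ 1.11752.
Nominal growth factor: 1.55673. Real growth factor = 1.55673 / 1.11752 ≈ 1.39302.
Annualized: 1.39302^(1/4) − 1 ≈ 0.08640.

8.64%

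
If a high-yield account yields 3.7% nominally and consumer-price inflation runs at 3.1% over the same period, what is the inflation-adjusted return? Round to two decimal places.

Real return via the Fisher equation: (1 + 3.7%)/(1 + 3.1%) − 1 = 1.037/1.031 − 1 ≈ 0.00582.

0.58%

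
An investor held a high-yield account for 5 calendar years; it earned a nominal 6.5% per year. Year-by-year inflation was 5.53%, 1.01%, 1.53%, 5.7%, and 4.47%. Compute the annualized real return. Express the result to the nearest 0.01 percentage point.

2.77%

Cumulative inflation factor: 1.0553 × 1.0101 × 1.0153 × 1.057 × 1.0447 ≈ 1.19509.
Nominal growth factor: 1.37009. Real growth factor = 1.37009 / 1.19509 ≈ 1.14643.
Annualized: 1.14643^(1/5) − 1 ≈ 0.02771.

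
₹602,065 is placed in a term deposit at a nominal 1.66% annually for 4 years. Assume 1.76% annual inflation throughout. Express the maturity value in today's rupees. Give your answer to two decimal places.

Nominal value at maturity: ₹602,065 × (1 + 1.66%)^4 ≈ ₹643,048.61.
Price-level factor over 4 years: (1 + 1.76%)^4 ≈ 1.0722804631.
The maturity value deflated by that factor is the answer in today's purchasing power.

₹599,701.88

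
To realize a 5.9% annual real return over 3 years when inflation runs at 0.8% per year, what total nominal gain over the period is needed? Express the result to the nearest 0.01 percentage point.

Required annual nominal rate: (1+5.9%)(1+0.8%) − 1 = 6.7472%.
Cumulative over 3 years: (1 + 0.067472)^3 − 1 ≈ 0.21638.

21.64%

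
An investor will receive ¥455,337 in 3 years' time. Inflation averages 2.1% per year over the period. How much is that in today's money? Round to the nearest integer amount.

¥427,815

Price-level factor over 3 years: (1 + 2.1%)^3 = 1.064332261.
Purchasing power today: ¥455,337 divided by that factor.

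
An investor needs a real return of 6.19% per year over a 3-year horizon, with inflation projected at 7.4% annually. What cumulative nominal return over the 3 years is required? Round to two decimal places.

Required annual nominal rate: (1+6.19%)(1+7.4%) − 1 = 14.04806%.
Cumulative over 3 years: (1 + 0.1404806)^3 − 1 ≈ 0.48342.

48.34%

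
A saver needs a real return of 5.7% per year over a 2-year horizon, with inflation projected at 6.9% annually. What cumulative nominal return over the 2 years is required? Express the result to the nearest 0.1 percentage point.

Required annual nominal rate: (1+5.7%)(1+6.9%) − 1 = 12.9933%.
Cumulative over 2 years: (1 + 0.129933)^2 − 1 ≈ 0.27675.

27.7%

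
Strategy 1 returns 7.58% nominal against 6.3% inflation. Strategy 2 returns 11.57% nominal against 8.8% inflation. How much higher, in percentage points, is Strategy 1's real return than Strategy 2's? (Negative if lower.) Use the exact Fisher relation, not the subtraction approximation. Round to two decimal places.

-1.34

Strategy 1 real return: 1.0758/1.063 − 1 = 1.204%.
Strategy 2 real return: 1.1157/1.088 − 1 = 2.546%.
Difference: 1.204 − 2.546 = -1.342 pp.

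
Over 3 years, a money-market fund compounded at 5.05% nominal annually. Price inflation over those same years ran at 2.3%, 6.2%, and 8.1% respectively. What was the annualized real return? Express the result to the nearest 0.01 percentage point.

Cumulative inflation factor: 1.023 × 1.062 × 1.081 ≈ 1.17443.
Nominal growth factor: 1.15928. Real growth factor = 1.15928 / 1.17443 ≈ 0.98710.
Annualized: 0.98710^(1/3) − 1 ≈ -0.00432.

-0.43%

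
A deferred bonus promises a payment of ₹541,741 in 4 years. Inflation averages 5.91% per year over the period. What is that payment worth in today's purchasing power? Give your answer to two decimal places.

Price-level factor over 4 years: (1 + 5.91%)^4 ≈ 1.2581947600.
Purchasing power today: ₹541,741 divided by that factor.

₹430,570.07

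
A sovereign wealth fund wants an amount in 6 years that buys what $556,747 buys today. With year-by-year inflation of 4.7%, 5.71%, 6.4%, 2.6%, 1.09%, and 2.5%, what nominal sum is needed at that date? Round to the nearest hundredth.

$697,014.30

Cumulative price-level factor: 1.047 × 1.0571 × 1.064 × 1.026 × 1.0109 × 1.025 ≈ 1.2519408349.
Multiplying $556,747 by the price-level factor gives the future nominal sum.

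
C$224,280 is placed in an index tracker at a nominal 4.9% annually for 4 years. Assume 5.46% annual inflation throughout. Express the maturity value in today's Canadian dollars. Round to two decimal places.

Nominal value at maturity: C$224,280 × (1 + 4.9%)^4 ≈ C$271,576.70.
Price-level factor over 4 years: (1 + 5.46%)^4 ≈ 1.2369469327.
The maturity value deflated by that factor is the answer in today's purchasing power.

C$219,554.04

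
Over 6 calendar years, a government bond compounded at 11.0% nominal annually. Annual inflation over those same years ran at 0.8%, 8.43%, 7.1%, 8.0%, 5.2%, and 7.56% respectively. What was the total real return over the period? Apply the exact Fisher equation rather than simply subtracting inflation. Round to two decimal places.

Cumulative inflation factor: 1.008 × 1.0843 × 1.071 × 1.080 × 1.052 × 1.0756 ≈ 1.43051.
Nominal growth factor: 1.87041. Real growth factor = 1.87041 / 1.43051 ≈ 1.30752.
Total real return ≈ 30.7519%.

30.75%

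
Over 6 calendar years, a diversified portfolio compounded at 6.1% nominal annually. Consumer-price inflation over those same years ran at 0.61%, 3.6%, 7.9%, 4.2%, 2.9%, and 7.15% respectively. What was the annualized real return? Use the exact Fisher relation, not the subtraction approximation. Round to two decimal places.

1.66%

Cumulative inflation factor: 1.0061 × 1.036 × 1.079 × 1.042 × 1.029 × 1.0715 ≈ 1.29210.
Nominal growth factor: 1.42657. Real growth factor = 1.42657 / 1.29210 ≈ 1.10407.
Annualized: 1.10407^(1/6) − 1 ≈ 0.01664.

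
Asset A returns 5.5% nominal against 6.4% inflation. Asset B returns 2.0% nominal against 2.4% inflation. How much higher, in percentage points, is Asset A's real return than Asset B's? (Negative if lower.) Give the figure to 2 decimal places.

Asset A real return: 1.055/1.064 − 1 = -0.846%.
Asset B real return: 1.020/1.024 − 1 = -0.391%.
Difference: -0.846 − (-0.391) = -0.455 pp.

-0.46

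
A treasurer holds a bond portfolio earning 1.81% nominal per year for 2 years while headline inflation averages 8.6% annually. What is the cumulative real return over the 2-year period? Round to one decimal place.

-12.1%

The annual real rate is (1+1.81%)/(1+8.6%) − 1 = -6.2523%.
Compounded over 2 years: (1 + -0.062523)^2 − 1 ≈ -0.12114.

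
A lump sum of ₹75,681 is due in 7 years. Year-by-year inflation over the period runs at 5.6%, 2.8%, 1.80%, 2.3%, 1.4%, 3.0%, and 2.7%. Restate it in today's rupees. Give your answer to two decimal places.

₹62,410.95

Price-level factor over 7 years: 1.056 × 1.028 × 1.0180 × 1.023 × 1.014 × 1.030 × 1.027 ≈ 1.2126237443.
Purchasing power today: ₹75,681 divided by that factor.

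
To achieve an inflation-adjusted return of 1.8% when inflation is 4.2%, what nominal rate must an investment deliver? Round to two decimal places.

By the Fisher equation, 1 + r_nom = (1 + 1.8%)(1 + 4.2%) = 1.018 × 1.042 = 1.060756.
So r_nom = 6.0756%.

6.08%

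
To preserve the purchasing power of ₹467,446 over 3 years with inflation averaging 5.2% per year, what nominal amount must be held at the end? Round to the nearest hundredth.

Cumulative price-level factor: (1+5.2%)^3 = 1.164252608.
Multiplying ₹467,446 by the price-level factor gives the future nominal sum.

₹544,225.22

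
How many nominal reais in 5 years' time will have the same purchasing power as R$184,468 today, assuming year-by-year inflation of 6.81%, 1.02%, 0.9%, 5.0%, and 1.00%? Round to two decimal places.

R$212,981.64

Cumulative price-level factor: 1.0681 × 1.0102 × 1.009 × 1.050 × 1.0100 ≈ 1.1545722587.
The nominal amount required is R$184,468 scaled up by that factor.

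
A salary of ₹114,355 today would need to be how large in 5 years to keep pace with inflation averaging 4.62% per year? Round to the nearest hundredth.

Cumulative price-level factor: (1+4.62%)^5 ≈ 1.2533535009.
The nominal amount required is ₹114,355 scaled up by that factor.

₹143,327.24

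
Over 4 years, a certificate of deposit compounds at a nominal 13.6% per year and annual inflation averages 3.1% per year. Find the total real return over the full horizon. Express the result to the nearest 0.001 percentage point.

47.394%

The annual real rate is (1+13.6%)/(1+3.1%) − 1 = 10.1843%.
Compounded over 4 years: (1 + 0.101843)^4 − 1 ≈ 0.47394.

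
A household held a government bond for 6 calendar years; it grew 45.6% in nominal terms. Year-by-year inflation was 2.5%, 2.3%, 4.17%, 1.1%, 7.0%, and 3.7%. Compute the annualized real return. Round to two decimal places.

2.92%

Cumulative inflation factor: 1.025 × 1.023 × 1.0417 × 1.011 × 1.070 × 1.037 ≈ 1.22534.
Nominal growth factor: 1.45600. Real growth factor = 1.45600 / 1.22534 ≈ 1.18824.
Annualized: 1.18824^(1/6) − 1 ≈ 0.02916.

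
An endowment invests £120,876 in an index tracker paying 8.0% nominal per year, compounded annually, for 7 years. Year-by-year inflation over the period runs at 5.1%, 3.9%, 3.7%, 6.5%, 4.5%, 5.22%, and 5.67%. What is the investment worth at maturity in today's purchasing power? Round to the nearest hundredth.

£147,840.51

Nominal value at maturity: £120,876 × (1 + 8.0%)^7 ≈ £207,160.22.
Price-level factor over 7 years: 1.051 × 1.039 × 1.037 × 1.065 × 1.045 × 1.0522 × 1.0567 ≈ 1.4012412803.
The maturity value deflated by that factor is the answer in today's purchasing power.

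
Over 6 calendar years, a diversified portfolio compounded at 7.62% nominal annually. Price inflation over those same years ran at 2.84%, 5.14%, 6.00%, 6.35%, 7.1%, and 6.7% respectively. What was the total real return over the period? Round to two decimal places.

Cumulative inflation factor: 1.0284 × 1.0514 × 1.0600 × 1.0635 × 1.071 × 1.067 ≈ 1.39292.
Nominal growth factor: 1.55367. Real growth factor = 1.55367 / 1.39292 ≈ 1.11540.
Total real return ≈ 11.5400%.

11.54%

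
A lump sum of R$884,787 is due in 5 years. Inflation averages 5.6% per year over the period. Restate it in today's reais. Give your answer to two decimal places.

R$673,781.59

Price-level factor over 5 years: (1 + 5.6%)^5 ≈ 1.3131658832.
Purchasing power today: R$884,787 divided by that factor.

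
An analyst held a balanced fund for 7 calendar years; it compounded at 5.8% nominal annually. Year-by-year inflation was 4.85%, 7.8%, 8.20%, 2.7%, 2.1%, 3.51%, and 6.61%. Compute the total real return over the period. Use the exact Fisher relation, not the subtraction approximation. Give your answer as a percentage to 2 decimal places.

Cumulative inflation factor: 1.0485 × 1.078 × 1.0820 × 1.027 × 1.021 × 1.0351 × 1.0661 ≈ 1.41511.
Nominal growth factor: 1.48388. Real growth factor = 1.48388 / 1.41511 ≈ 1.04860.
Total real return ≈ 4.8597%.

4.86%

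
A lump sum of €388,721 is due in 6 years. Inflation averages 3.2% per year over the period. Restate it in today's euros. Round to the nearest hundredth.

Price-level factor over 6 years: (1 + 3.2%)^6 ≈ 1.2080312910.
Purchasing power today: €388,721 divided by that factor.

€321,780.57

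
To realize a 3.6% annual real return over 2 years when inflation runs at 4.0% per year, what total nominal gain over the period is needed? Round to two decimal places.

Required annual nominal rate: (1+3.6%)(1+4.0%) − 1 = 7.744%.
Cumulative over 2 years: (1 + 0.07744)^2 − 1 ≈ 0.16088.

16.09%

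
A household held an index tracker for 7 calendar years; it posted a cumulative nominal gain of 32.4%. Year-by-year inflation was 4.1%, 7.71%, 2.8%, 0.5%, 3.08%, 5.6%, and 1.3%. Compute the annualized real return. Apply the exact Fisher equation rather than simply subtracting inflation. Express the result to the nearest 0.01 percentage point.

0.51%

Cumulative inflation factor: 1.041 × 1.0771 × 1.028 × 1.005 × 1.0308 × 1.056 × 1.013 ≈ 1.27736.
Nominal growth factor: 1.32400. Real growth factor = 1.32400 / 1.27736 ≈ 1.03651.
Annualized: 1.03651^(1/7) − 1 ≈ 0.00514.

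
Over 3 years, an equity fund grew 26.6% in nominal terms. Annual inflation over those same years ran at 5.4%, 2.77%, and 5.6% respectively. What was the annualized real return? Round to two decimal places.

3.44%

Cumulative inflation factor: 1.054 × 1.0277 × 1.056 ≈ 1.14385.
Nominal growth factor: 1.26600. Real growth factor = 1.26600 / 1.14385 ≈ 1.10678.
Annualized: 1.10678^(1/3) − 1 ≈ 0.03440.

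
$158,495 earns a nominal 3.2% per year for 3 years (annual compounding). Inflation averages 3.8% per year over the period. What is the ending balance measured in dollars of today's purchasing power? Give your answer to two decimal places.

Nominal value at maturity: $158,495 × (1 + 3.2%)^3 ≈ $174,202.61.
Price-level factor over 3 years: (1 + 3.8%)^3 = 1.118386872.
Dividing the nominal maturity value by the price-level factor gives the value in today's money.

$155,762.39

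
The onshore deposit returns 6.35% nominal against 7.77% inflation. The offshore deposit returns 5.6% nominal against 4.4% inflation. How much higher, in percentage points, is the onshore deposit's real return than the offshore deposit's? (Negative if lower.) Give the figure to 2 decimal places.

-2.47

The onshore deposit real return: 1.0635/1.0777 − 1 = -1.318%.
The offshore deposit real return: 1.056/1.044 − 1 = 1.149%.
Difference: -1.318 − 1.149 = -2.467 pp.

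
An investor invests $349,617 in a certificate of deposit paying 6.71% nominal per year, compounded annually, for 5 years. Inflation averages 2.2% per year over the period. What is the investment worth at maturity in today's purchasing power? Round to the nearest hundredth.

$433,874.04

Nominal value at maturity: $349,617 × (1 + 6.71%)^5 ≈ $483,746.84.
Price-level factor over 5 years: (1 + 2.2%)^5 ≈ 1.1149476564.
The maturity value deflated by that factor is the answer in today's purchasing power.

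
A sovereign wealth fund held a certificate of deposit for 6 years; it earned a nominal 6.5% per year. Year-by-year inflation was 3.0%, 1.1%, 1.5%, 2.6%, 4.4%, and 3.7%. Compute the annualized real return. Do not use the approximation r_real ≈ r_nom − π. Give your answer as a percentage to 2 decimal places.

3.69%

Cumulative inflation factor: 1.030 × 1.011 × 1.015 × 1.026 × 1.044 × 1.037 ≈ 1.17403.
Nominal growth factor: 1.45914. Real growth factor = 1.45914 / 1.17403 ≈ 1.24284.
Annualized: 1.24284^(1/6) − 1 ≈ 0.03690.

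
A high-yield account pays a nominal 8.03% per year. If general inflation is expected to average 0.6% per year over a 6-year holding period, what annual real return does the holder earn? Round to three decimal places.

With constant rates the annual real return is the same each year: (1+8.03%)/(1+0.6%) − 1 = 0.07386.

7.386%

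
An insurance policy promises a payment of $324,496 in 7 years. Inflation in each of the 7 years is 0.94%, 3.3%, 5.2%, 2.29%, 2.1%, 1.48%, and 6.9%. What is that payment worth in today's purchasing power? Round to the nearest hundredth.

Price-level factor over 7 years: 1.0094 × 1.033 × 1.052 × 1.0229 × 1.021 × 1.0148 × 1.069 ≈ 1.2427862687.
Purchasing power today: $324,496 divided by that factor.

$261,103.63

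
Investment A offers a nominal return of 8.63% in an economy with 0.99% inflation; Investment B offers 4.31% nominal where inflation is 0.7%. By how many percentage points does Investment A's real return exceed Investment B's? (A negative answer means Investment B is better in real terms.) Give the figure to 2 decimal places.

Investment A real return: 1.0863/1.0099 − 1 = 7.565%.
Investment B real return: 1.0431/1.007 − 1 = 3.585%.
Difference: 7.565 − 3.585 = 3.980 pp.

3.98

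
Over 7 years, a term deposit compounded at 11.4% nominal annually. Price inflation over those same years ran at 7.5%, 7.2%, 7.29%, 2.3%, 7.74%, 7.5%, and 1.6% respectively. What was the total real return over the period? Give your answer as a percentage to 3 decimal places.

Cumulative inflation factor: 1.075 × 1.072 × 1.0729 × 1.023 × 1.0774 × 1.075 × 1.016 ≈ 1.48839.
Nominal growth factor: 2.12910. Real growth factor = 2.12910 / 1.48839 ≈ 1.43047.
Total real return ≈ 43.0471%.

43.047%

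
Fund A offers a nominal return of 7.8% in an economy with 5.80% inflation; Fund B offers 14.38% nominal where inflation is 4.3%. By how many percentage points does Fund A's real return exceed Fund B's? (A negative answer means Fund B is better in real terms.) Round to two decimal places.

-7.77

Fund A real return: 1.078/1.0580 − 1 = 1.890%.
Fund B real return: 1.1438/1.043 − 1 = 9.664%.
Difference: 1.890 − 9.664 = -7.774 pp.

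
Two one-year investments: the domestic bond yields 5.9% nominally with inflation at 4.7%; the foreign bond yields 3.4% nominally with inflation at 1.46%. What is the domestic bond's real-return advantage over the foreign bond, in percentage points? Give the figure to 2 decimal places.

-0.77

The domestic bond real return: 1.059/1.047 − 1 = 1.146%.
The foreign bond real return: 1.034/1.0146 − 1 = 1.912%.
Difference: 1.146 − 1.912 = -0.766 pp.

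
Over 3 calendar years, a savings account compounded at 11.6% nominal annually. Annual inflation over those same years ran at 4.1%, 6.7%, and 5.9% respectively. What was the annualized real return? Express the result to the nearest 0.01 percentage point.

Cumulative inflation factor: 1.041 × 1.067 × 1.059 ≈ 1.17628.
Nominal growth factor: 1.38993. Real growth factor = 1.38993 / 1.17628 ≈ 1.18163.
Annualized: 1.18163^(1/3) − 1 ≈ 0.05721.

5.72%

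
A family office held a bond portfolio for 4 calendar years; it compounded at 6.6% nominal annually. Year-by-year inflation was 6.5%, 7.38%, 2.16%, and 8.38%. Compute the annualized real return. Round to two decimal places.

0.49%

Cumulative inflation factor: 1.065 × 1.0738 × 1.0216 × 1.0838 ≈ 1.26620.
Nominal growth factor: 1.29130. Real growth factor = 1.29130 / 1.26620 ≈ 1.01983.
Annualized: 1.01983^(1/4) − 1 ≈ 0.00492.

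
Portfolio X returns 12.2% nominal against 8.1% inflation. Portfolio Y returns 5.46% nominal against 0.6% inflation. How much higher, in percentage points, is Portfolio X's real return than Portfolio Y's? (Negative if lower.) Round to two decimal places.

-1.04

Portfolio X real return: 1.122/1.081 − 1 = 3.793%.
Portfolio Y real return: 1.0546/1.006 − 1 = 4.831%.
Difference: 3.793 − 4.831 = -1.038 pp.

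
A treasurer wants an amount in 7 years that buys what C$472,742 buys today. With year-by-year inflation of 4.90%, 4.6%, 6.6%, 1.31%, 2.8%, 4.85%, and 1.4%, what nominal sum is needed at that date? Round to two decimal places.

Cumulative price-level factor: 1.0490 × 1.046 × 1.066 × 1.0131 × 1.028 × 1.0485 × 1.014 ≈ 1.2951384510.
Multiplying C$472,742 by the price-level factor gives the future nominal sum.

C$612,266.34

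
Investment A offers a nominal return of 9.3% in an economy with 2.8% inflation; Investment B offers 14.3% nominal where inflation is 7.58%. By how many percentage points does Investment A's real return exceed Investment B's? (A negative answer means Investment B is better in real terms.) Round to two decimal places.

0.08

Investment A real return: 1.093/1.028 − 1 = 6.323%.
Investment B real return: 1.143/1.0758 − 1 = 6.247%.
Difference: 6.323 − 6.247 = 0.076 pp.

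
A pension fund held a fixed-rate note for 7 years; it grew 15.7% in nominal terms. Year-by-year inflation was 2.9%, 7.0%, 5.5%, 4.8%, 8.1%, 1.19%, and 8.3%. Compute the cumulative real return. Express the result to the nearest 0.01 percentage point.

-19.77%

Cumulative inflation factor: 1.029 × 1.070 × 1.055 × 1.048 × 1.081 × 1.0119 × 1.083 ≈ 1.44213.
Nominal growth factor: 1.15700. Real growth factor = 1.15700 / 1.44213 ≈ 0.80229.
Total real return ≈ -19.7715%.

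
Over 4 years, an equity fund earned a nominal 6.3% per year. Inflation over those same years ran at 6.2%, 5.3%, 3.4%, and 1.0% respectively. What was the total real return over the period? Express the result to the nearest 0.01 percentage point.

Cumulative inflation factor: 1.062 × 1.053 × 1.034 × 1.010 ≈ 1.16787.
Nominal growth factor: 1.27683. Real growth factor = 1.27683 / 1.16787 ≈ 1.09330.
Total real return ≈ 9.3297%.

9.33%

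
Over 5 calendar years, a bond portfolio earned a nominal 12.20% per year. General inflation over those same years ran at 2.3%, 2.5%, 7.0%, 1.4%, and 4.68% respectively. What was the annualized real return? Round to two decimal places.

Cumulative inflation factor: 1.023 × 1.025 × 1.070 × 1.014 × 1.0468 ≈ 1.19093.
Nominal growth factor: 1.77813. Real growth factor = 1.77813 / 1.19093 ≈ 1.49307.
Annualized: 1.49307^(1/5) − 1 ≈ 0.08347.

8.35%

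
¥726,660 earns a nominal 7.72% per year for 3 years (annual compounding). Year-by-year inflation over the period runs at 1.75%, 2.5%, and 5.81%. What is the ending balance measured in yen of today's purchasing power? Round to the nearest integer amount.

¥823,067

Nominal value at maturity: ¥726,660 × (1 + 7.72%)^3 ≈ ¥908,281.
Price-level factor over 3 years: 1.0175 × 1.025 × 1.0581 ≈ 1.1035321688.
Dividing the nominal maturity value by the price-level factor gives the value in today's money.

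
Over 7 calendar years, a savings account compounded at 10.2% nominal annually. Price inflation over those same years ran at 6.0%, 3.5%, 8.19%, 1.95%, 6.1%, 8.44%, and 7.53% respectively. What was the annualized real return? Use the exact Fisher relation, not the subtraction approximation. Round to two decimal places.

4.03%

Cumulative inflation factor: 1.060 × 1.035 × 1.0819 × 1.0195 × 1.061 × 1.0844 × 1.0753 ≈ 1.49711.
Nominal growth factor: 1.97365. Real growth factor = 1.97365 / 1.49711 ≈ 1.31831.
Annualized: 1.31831^(1/7) − 1 ≈ 0.04027.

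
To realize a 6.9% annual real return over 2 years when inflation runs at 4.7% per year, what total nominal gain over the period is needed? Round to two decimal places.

25.27%

Required annual nominal rate: (1+6.9%)(1+4.7%) − 1 = 11.9243%.
Cumulative over 2 years: (1 + 0.119243)^2 − 1 ≈ 0.25270.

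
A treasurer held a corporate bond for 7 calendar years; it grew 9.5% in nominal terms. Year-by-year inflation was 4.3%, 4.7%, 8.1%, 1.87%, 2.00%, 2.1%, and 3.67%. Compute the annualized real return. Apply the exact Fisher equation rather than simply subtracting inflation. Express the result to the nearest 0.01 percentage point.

Cumulative inflation factor: 1.043 × 1.047 × 1.081 × 1.0187 × 1.0200 × 1.021 × 1.0367 ≈ 1.29832.
Nominal growth factor: 1.09500. Real growth factor = 1.09500 / 1.29832 ≈ 0.84340.
Annualized: 0.84340^(1/7) − 1 ≈ -0.02404.

-2.40%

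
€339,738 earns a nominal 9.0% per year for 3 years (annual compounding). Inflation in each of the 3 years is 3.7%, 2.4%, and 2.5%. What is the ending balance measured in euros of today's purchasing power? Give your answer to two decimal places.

€404,223.02

Nominal value at maturity: €339,738 × (1 + 9.0%)^3 ≈ €439,970.56.
Price-level factor over 3 years: 1.037 × 1.024 × 1.025 = 1.0884352.
Dividing the nominal maturity value by the price-level factor gives the value in today's money.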